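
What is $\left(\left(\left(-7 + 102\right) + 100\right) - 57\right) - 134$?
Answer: $4$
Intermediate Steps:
$\left(\left(\left(-7 + 102\right) + 100\right) - 57\right) - 134 = \left(\left(95 + 100\right) - 57\right) - 134 = \left(195 - 57\right) - 134 = 138 - 134 = 4$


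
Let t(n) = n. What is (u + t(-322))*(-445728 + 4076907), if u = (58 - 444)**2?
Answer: 539861906646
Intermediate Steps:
u = 148996 (u = (-386)**2 = 148996)
(u + t(-322))*(-445728 + 4076907) = (148996 - 322)*(-445728 + 4076907) = 148674*3631179 = 539861906646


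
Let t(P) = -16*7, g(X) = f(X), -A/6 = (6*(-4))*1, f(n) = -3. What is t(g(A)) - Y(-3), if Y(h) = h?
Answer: -109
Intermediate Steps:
A = 144 (A = -6*6*(-4) = -(-144) = -6*(-24) = 144)
g(X) = -3
t(P) = -112
t(g(A)) - Y(-3) = -112 - 1*(-3) = -112 + 3 = -109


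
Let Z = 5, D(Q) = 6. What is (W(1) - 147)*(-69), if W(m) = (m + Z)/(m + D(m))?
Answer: 70587/7 ≈ 10084.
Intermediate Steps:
W(m) = (5 + m)/(6 + m) (W(m) = (m + 5)/(m + 6) = (5 + m)/(6 + m))
(W(1) - 147)*(-69) = ((5 + 1)/(6 + 1) - 147)*(-69) = (6/7 - 147)*(-69) = -1023/7*(-69) = 70587/7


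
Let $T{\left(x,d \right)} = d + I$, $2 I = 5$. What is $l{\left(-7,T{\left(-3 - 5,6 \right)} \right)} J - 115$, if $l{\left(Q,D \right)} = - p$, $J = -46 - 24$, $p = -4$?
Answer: $-395$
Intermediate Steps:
$I = \frac{5}{2}$ ($I = \frac{1}{2} \cdot 5 = \frac{5}{2} \approx 2.5$)
$T{\left(x,d \right)} = \frac{5}{2} + d$ ($T{\left(x,d \right)} = d + \frac{5}{2} = \frac{5}{2} + d$)
$J = -70$
$l{\left(Q,D \right)} = 4$ ($l{\left(Q,D \right)} = \left(-1\right) \left(-4\right) = 4$)
$l{\left(-7,T{\left(-3 - 5,6 \right)} \right)} J - 115 = 4 \left(-70\right) - 115 = -280 - 115 = -395$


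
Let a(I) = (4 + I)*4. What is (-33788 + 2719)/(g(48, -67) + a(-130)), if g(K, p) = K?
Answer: 31069/456 ≈ 68.134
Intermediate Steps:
a(I) = 16 + 4*I
(-33788 + 2719)/(g(48, -67) + a(-130)) = (-33788 + 2719)/(48 + (16 + 4*(-130))) = -31069/(48 + (16 - 520)) = -31069/(48 - 504) = -31069/(-456) = -31069*(-1/456) = 31069/456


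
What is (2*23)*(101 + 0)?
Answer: 4646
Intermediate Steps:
(2*23)*(101 + 0) = 46*101 = 4646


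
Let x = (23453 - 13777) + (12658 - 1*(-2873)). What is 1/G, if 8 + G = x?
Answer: 1/25199 ≈ 3.9684e-5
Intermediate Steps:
x = 25207 (x = 9676 + (12658 + 2873) = 9676 + 15531 = 25207)
G = 25199 (G = -8 + 25207 = 25199)
1/G = 1/25199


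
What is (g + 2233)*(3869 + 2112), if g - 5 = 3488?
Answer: 34247206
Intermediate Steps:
g = 3493 (g = 5 + 3488 = 3493)
(g + 2233)*(3869 + 2112) = (3493 + 2233)*(3869 + 2112) = 5726*5981 = 34247206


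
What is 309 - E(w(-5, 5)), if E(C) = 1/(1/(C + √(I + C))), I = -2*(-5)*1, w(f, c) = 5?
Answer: 304 - √15 ≈ 300.13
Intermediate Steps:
I = 10 (I = 10*1 = 10)
E(C) = C + √(10 + C) (E(C) = 1/(1/(C + √(10 + C))) = C + √(10 + C))
309 - E(w(-5, 5)) = 309 - (5 + √(10 + 5)) = 309 - (5 + √15) = 309 + (-5 - √15) = 304 - √15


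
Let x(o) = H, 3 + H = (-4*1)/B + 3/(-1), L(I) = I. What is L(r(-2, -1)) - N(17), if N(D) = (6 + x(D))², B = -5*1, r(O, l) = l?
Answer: -41/25 ≈ -1.6400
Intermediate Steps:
B = -5
H = -26/5 (H = -3 + (-4*1/(-5) + 3/(-1)) = -3 + (-4*(-⅕) + 3*(-1)) = -3 + (⅘ - 3) = -3 - 11/5 = -26/5 ≈ -5.2000)
x(o) = -26/5
N(D) = 16/25 (N(D) = (6 - 26/5)² = (⅘)² = 16/25)
L(r(-2, -1)) - N(17) = -1 - 1*16/25 = -1 - 16/25 = -41/25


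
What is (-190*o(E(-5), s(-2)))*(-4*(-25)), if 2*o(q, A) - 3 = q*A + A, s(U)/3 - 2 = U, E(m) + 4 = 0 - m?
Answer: -28500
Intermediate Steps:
E(m) = -4 - m (E(m) = -4 + (0 - m) = -4 - m)
s(U) = 6 + 3*U
o(q, A) = 3/2 + A/2 + A*q/2 (o(q, A) = 3/2 + (q*A + A)/2 = 3/2 + (A*q + A)/2 = 3/2 + (A + A*q)/2 = 3/2 + (A/2 + A*q/2) = 3/2 + A/2 + A*q/2)
(-190*o(E(-5), s(-2)))*(-4*(-25)) = (-190*(3/2 + (6 + 3*(-2))/2 + (6 + 3*(-2))*(-4 - 1*(-5))/2))*(-4*(-25)) = -190*(3/2 + (6 - 6)/2 + (6 - 6)*(-4 + 5)/2)*100 = -190*(3/2 + (1/2)*0 + (1/2)*0*1)*100 = -190*(3/2 + 0 + 0)*100 = -190*3/2*100 = -285*100 = -28500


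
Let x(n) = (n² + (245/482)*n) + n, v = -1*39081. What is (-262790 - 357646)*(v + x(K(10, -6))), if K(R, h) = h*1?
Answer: 5839559763336/241 ≈ 2.4231e+10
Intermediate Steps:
K(R, h) = h
v = -39081
x(n) = n² + 727*n/482 (x(n) = (n² + (245*(1/482))*n) + n = (n² + 245*n/482) + n = n² + 727*n/482)
(-262790 - 357646)*(v + x(K(10, -6))) = (-262790 - 357646)*(-39081 + (1/482)*(-6)*(727 + 482*(-6))) = -620436*(-39081 + (1/482)*(-6)*(727 - 2892)) = -620436*(-39081 + (1/482)*(-6)*(-2165)) = -620436*(-39081 + 6495/241) = -620436*(-9412026/241) = 5839559763336/241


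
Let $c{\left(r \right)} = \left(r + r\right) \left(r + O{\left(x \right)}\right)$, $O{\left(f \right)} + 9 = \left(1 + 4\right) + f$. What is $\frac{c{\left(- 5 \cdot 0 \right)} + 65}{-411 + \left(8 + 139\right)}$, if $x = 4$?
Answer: $- \frac{65}{264} \approx -0.24621$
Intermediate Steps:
$O{\left(f \right)} = -4 + f$ ($O{\left(f \right)} = -9 + \left(\left(1 + 4\right) + f\right) = -9 + \left(5 + f\right) = -4 + f$)
$c{\left(r \right)} = 2 r^{2}$ ($c{\left(r \right)} = \left(r + r\right) \left(r + \left(-4 + 4\right)\right) = 2 r \left(r + 0\right) = 2 r r = 2 r^{2}$)
$\frac{c{\left(- 5 \cdot 0 \right)} + 65}{-411 + \left(8 + 139\right)} = \frac{2 \left(- 5 \cdot 0\right)^{2} + 65}{-411 + \left(8 + 139\right)} = \frac{2 \left(\left(-1\right) 0\right)^{2} + 65}{-411 + 147} = \frac{2 \cdot 0^{2} + 65}{-264} = \left(2 \cdot 0 + 65\right) \left(- \frac{1}{264}\right) = \left(0 + 65\right) \left(- \frac{1}{264}\right) = 65 \left(- \frac{1}{264}\right) = - \frac{65}{264}$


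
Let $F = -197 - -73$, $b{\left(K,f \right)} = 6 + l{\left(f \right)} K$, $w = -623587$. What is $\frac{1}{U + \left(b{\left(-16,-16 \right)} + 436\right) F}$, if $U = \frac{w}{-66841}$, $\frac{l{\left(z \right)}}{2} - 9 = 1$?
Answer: $- \frac{66841}{1010547061} \approx -6.6143 \cdot 10^{-5}$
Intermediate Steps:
$l{\left(z \right)} = 20$ ($l{\left(z \right)} = 18 + 2 \cdot 1 = 18 + 2 = 20$)
$b{\left(K,f \right)} = 6 + 20 K$
$F = -124$ ($F = -197 + 73 = -124$)
$U = \frac{623587}{66841}$ ($U = - \frac{623587}{-66841} = \left(-623587\right) \left(- \frac{1}{66841}\right) = \frac{623587}{66841} \approx 9.3294$)
$\frac{1}{U + \left(b{\left(-16,-16 \right)} + 436\right) F} = \frac{1}{\frac{623587}{66841} + \left(\left(6 + 20 \left(-16\right)\right) + 436\right) \left(-124\right)} = \frac{1}{\frac{623587}{66841} + \left(\left(6 - 320\right) + 436\right) \left(-124\right)} = \frac{1}{\frac{623587}{66841} + \left(-314 + 436\right) \left(-124\right)} = \frac{1}{\frac{623587}{66841} + 122 \left(-124\right)} = \frac{1}{\frac{623587}{66841} - 15128} = \frac{1}{- \frac{1010547061}{66841}} = - \frac{66841}{1010547061}$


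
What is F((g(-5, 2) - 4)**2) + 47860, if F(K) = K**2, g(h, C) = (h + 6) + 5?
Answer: 47876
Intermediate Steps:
g(h, C) = 11 + h (g(h, C) = (6 + h) + 5 = 11 + h)
F((g(-5, 2) - 4)**2) + 47860 = (((11 - 5) - 4)**2)**2 + 47860 = ((6 - 4)**2)**2 + 47860 = (2**2)**2 + 47860 = 4**2 + 47860 = 16 + 47860 = 47876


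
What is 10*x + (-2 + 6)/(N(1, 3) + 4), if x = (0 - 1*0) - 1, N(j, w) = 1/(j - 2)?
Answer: -26/3 ≈ -8.6667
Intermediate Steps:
N(j, w) = 1/(-2 + j)
x = -1 (x = (0 + 0) - 1 = 0 - 1 = -1)
10*x + (-2 + 6)/(N(1, 3) + 4) = 10*(-1) + (-2 + 6)/(1/(-2 + 1) + 4) = -10 + 4/(1/(-1) + 4) = -10 + 4/(-1 + 4) = -10 + 4/3 = -26/3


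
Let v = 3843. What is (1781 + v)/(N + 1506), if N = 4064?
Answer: 2812/2785 ≈ 1.0097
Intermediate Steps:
(1781 + v)/(N + 1506) = (1781 + 3843)/(4064 + 1506) = 5624/5570 = 5624*(1/5570) = 2812/2785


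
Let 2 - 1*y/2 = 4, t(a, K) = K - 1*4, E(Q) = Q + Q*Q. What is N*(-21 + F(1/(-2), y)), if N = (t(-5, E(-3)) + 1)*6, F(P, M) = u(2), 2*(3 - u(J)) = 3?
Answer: -351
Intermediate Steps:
E(Q) = Q + Q²
t(a, K) = -4 + K (t(a, K) = K - 4 = -4 + K)
u(J) = 3/2 (u(J) = 3 - ½*3 = 3 - 3/2 = 3/2)
y = -4 (y = 4 - 2*4 = 4 - 8 = -4)
F(P, M) = 3/2
N = 18 (N = ((-4 - 3*(1 - 3)) + 1)*6 = ((-4 - 3*(-2)) + 1)*6 = ((-4 + 6) + 1)*6 = (2 + 1)*6 = 3*6 = 18)
N*(-21 + F(1/(-2), y)) = 18*(-21 + 3/2) = 18*(-39/2) = -351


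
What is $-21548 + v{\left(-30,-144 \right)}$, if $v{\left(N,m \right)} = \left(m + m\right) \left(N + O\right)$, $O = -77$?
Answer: $9268$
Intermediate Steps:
$v{\left(N,m \right)} = 2 m \left(-77 + N\right)$ ($v{\left(N,m \right)} = \left(m + m\right) \left(N - 77\right) = 2 m \left(-77 + N\right)$)
$-21548 + v{\left(-30,-144 \right)} = -21548 + 2 \left(-144\right) \left(-77 - 30\right) = -21548 + 2 \left(-144\right) \left(-107\right) = -21548 + 30816 = 9268$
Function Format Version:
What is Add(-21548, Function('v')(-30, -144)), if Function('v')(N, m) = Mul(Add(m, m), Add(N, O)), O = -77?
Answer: 9268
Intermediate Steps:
Function('v')(N, m) = Mul(2, m, Add(-77, N)) (Function('v')(N, m) = Mul(Add(m, m), Add(N, -77)) = Mul(Mul(2, m), Add(-77, N)) = Mul(2, m, Add(-77, N)))
Add(-21548, Function('v')(-30, -144)) = Add(-21548, Mul(2, -144, Add(-77, -30))) = Add(-21548, Mul(2, -144, -107)) = Add(-21548, 30816) = 9268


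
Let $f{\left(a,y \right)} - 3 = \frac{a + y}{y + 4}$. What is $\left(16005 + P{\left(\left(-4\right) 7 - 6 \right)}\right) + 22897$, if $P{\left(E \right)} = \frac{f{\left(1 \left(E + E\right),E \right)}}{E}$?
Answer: $\frac{3306654}{85} \approx 38902.0$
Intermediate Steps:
$f{\left(a,y \right)} = 3 + \frac{a + y}{4 + y}$ ($f{\left(a,y \right)} = 3 + \frac{a + y}{y + 4} = 3 + \frac{a + y}{4 + y}$)
$P{\left(E \right)} = \frac{12 + 6 E}{E \left(4 + E\right)}$ ($P{\left(E \right)} = \frac{\frac{1}{4 + E} \left(12 + 1 \left(E + E\right) + 4 E\right)}{E} = \frac{\frac{1}{4 + E} \left(12 + 1 \cdot 2 E + 4 E\right)}{E} = \frac{\frac{1}{4 + E} \left(12 + 2 E + 4 E\right)}{E} = \frac{\frac{1}{4 + E} \left(12 + 6 E\right)}{E} = \frac{12 + 6 E}{E \left(4 + E\right)}$)
$\left(16005 + P{\left(\left(-4\right) 7 - 6 \right)}\right) + 22897 = \left(16005 + \frac{6 \left(2 - 34\right)}{\left(\left(-4\right) 7 - 6\right) \left(4 - 34\right)}\right) + 22897 = \left(16005 + \frac{6 \left(2 - 34\right)}{\left(-28 - 6\right) \left(4 - 34\right)}\right) + 22897 = \left(16005 + \frac{6 \left(2 - 34\right)}{\left(-34\right) \left(4 - 34\right)}\right) + 22897 = \left(16005 + 6 \left(- \frac{1}{34}\right) \frac{1}{-30} \left(-32\right)\right) + 22897 = \left(16005 + 6 \left(- \frac{1}{34}\right) \left(- \frac{1}{30}\right) \left(-32\right)\right) + 22897 = \left(16005 - \frac{16}{85}\right) + 22897 = \frac{1360409}{85} + 22897 = \frac{3306654}{85}$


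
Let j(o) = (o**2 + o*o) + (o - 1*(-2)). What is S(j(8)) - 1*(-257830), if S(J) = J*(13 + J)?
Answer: 278668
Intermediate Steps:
j(o) = 2 + o + 2*o**2 (j(o) = (o**2 + o**2) + (o + 2) = 2*o**2 + (2 + o) = 2 + o + 2*o**2)
S(j(8)) - 1*(-257830) = (2 + 8 + 2*8**2)*(13 + (2 + 8 + 2*8**2)) - 1*(-257830) = (2 + 8 + 2*64)*(13 + (2 + 8 + 2*64)) + 257830 = (2 + 8 + 128)*(13 + (2 + 8 + 128)) + 257830 = 138*(13 + 138) + 257830 = 138*151 + 257830 = 20838 + 257830 = 278668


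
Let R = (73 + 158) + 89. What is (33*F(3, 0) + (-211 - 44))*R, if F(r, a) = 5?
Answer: -28800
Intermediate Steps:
R = 320 (R = 231 + 89 = 320)
(33*F(3, 0) + (-211 - 44))*R = (33*5 + (-211 - 44))*320 = (165 - 255)*320 = -90*320 = -28800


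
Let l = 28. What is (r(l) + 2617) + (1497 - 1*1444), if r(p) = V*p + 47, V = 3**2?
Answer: 2969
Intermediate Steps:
V = 9
r(p) = 47 + 9*p (r(p) = 9*p + 47 = 47 + 9*p)
(r(l) + 2617) + (1497 - 1*1444) = ((47 + 9*28) + 2617) + (1497 - 1*1444) = ((47 + 252) + 2617) + (1497 - 1444) = (299 + 2617) + 53 = 2916 + 53 = 2969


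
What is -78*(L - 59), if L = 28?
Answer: 2418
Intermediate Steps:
-78*(L - 59) = -78*(28 - 59) = -78*(-31) = 2418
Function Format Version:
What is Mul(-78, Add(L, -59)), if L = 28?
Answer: 2418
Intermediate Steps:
Mul(-78, Add(L, -59)) = Mul(-78, Add(28, -59)) = Mul(-78, -31) = 2418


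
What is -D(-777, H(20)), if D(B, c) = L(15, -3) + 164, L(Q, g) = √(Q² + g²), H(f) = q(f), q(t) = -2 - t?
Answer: -164 - 3*√26 ≈ -179.30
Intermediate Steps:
H(f) = -2 - f
D(B, c) = 164 + 3*√26 (D(B, c) = √(15² + (-3)²) + 164 = √(225 + 9) + 164 = √234 + 164 = 3*√26 + 164 = 164 + 3*√26)
-D(-777, H(20)) = -(164 + 3*√26) = -164 - 3*√26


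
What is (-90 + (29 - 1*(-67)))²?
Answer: 36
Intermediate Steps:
(-90 + (29 - 1*(-67)))² = (-90 + (29 + 67))² = (-90 + 96)² = 6² = 36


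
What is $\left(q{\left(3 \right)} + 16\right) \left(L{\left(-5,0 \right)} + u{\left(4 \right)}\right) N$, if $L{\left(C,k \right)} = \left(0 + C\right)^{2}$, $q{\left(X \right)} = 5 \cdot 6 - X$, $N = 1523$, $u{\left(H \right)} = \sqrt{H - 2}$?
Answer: $1637225 + 65489 \sqrt{2} \approx 1.7298 \cdot 10^{6}$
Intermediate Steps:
$u{\left(H \right)} = \sqrt{-2 + H}$
$q{\left(X \right)} = 30 - X$
$L{\left(C,k \right)} = C^{2}$
$\left(q{\left(3 \right)} + 16\right) \left(L{\left(-5,0 \right)} + u{\left(4 \right)}\right) N = \left(\left(30 - 3\right) + 16\right) \left(\left(-5\right)^{2} + \sqrt{-2 + 4}\right) 1523 = \left(\left(30 - 3\right) + 16\right) \left(25 + \sqrt{2}\right) 1523 = \left(27 + 16\right) \left(25 + \sqrt{2}\right) 1523 = 43 \left(25 + \sqrt{2}\right) 1523 = \left(1075 + 43 \sqrt{2}\right) 1523 = 1637225 + 65489 \sqrt{2}$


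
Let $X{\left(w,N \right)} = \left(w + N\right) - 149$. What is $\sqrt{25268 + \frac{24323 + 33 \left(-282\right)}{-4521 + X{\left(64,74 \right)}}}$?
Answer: $\frac{\sqrt{129728000347}}{2266} \approx 158.95$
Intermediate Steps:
$X{\left(w,N \right)} = -149 + N + w$ ($X{\left(w,N \right)} = \left(N + w\right) - 149 = -149 + N + w$)
$\sqrt{25268 + \frac{24323 + 33 \left(-282\right)}{-4521 + X{\left(64,74 \right)}}} = \sqrt{25268 + \frac{24323 + 33 \left(-282\right)}{-4521 + \left(-149 + 74 + 64\right)}} = \sqrt{25268 + \frac{24323 - 9306}{-4521 - 11}} = \sqrt{25268 + \frac{15017}{-4532}} = \sqrt{25268 + 15017 \left(- \frac{1}{4532}\right)} = \sqrt{25268 - \frac{15017}{4532}} = \sqrt{\frac{114499559}{4532}} = \frac{\sqrt{129728000347}}{2266}$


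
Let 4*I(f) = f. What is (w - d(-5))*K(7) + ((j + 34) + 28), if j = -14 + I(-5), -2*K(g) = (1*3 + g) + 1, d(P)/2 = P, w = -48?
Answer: 1023/4 ≈ 255.75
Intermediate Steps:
I(f) = f/4
d(P) = 2*P
K(g) = -2 - g/2 (K(g) = -((1*3 + g) + 1)/2 = -((3 + g) + 1)/2 = -(4 + g)/2 = -2 - g/2)
j = -61/4 (j = -14 + (¼)*(-5) = -14 - 5/4 = -61/4 ≈ -15.250)
(w - d(-5))*K(7) + ((j + 34) + 28) = (-48 - 2*(-5))*(-2 - ½*7) + ((-61/4 + 34) + 28) = (-48 - 1*(-10))*(-2 - 7/2) + (75/4 + 28) = (-48 + 10)*(-11/2) + 187/4 = -38*(-11/2) + 187/4 = 209 + 187/4 = 1023/4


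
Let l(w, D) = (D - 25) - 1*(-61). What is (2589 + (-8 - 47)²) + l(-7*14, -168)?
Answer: 5482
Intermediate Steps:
l(w, D) = 36 + D (l(w, D) = (-25 + D) + 61 = 36 + D)
(2589 + (-8 - 47)²) + l(-7*14, -168) = (2589 + (-8 - 47)²) + (36 - 168) = (2589 + (-55)²) - 132 = (2589 + 3025) - 132 = 5614 - 132 = 5482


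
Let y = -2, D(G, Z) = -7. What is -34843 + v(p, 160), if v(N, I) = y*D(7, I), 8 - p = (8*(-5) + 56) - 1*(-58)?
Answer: -34829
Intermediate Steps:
p = -66 (p = 8 - ((8*(-5) + 56) - 1*(-58)) = 8 - ((-40 + 56) + 58) = 8 - (16 + 58) = 8 - 1*74 = 8 - 74 = -66)
v(N, I) = 14 (v(N, I) = -2*(-7) = 14)
-34843 + v(p, 160) = -34843 + 14 = -34829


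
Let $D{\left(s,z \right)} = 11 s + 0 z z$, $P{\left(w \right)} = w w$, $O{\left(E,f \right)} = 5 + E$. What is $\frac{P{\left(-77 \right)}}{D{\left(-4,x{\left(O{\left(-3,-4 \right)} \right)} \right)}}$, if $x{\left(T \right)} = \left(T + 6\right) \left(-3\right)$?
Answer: $- \frac{539}{4} \approx -134.75$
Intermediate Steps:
$P{\left(w \right)} = w^{2}$
$x{\left(T \right)} = -18 - 3 T$ ($x{\left(T \right)} = \left(6 + T\right) \left(-3\right) = -18 - 3 T$)
$D{\left(s,z \right)} = 11 s$ ($D{\left(s,z \right)} = 11 s + 0 z = 11 s + 0 = 11 s$)
$\frac{P{\left(-77 \right)}}{D{\left(-4,x{\left(O{\left(-3,-4 \right)} \right)} \right)}} = \frac{\left(-77\right)^{2}}{11 \left(-4\right)} = \frac{5929}{-44} = 5929 \left(- \frac{1}{44}\right) = - \frac{539}{4}$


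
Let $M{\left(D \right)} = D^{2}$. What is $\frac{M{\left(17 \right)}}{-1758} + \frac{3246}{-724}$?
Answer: $- \frac{739463}{159099} \approx -4.6478$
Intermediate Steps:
$\frac{M{\left(17 \right)}}{-1758} + \frac{3246}{-724} = \frac{17^{2}}{-1758} + \frac{3246}{-724} = 289 \left(- \frac{1}{1758}\right) + 3246 \left(- \frac{1}{724}\right) = - \frac{289}{1758} - \frac{1623}{362} = - \frac{739463}{159099}$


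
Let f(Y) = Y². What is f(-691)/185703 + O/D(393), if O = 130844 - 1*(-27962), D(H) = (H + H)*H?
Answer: 29497279426/9560547549 ≈ 3.0853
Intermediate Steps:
D(H) = 2*H² (D(H) = (2*H)*H = 2*H²)
O = 158806 (O = 130844 + 27962 = 158806)
f(-691)/185703 + O/D(393) = (-691)²/185703 + 158806/((2*393²)) = 477481*(1/185703) + 158806/((2*154449)) = 477481/185703 + 158806/308898 = 477481/185703 + 158806*(1/308898) = 477481/185703 + 79403/154449 = 29497279426/9560547549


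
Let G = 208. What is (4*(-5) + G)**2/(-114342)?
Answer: -17672/57171 ≈ -0.30911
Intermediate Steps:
(4*(-5) + G)**2/(-114342) = (4*(-5) + 208)**2/(-114342) = (-20 + 208)**2*(-1/114342) = 188**2*(-1/114342) = 35344*(-1/114342) = -17672/57171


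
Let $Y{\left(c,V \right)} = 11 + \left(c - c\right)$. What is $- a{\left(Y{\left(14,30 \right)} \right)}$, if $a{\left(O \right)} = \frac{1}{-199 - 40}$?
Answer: $\frac{1}{239} \approx 0.0041841$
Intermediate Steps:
$Y{\left(c,V \right)} = 11$ ($Y{\left(c,V \right)} = 11 + 0 = 11$)
$a{\left(O \right)} = - \frac{1}{239}$ ($a{\left(O \right)} = \frac{1}{-239} = - \frac{1}{239}$)
$- a{\left(Y{\left(14,30 \right)} \right)} = \left(-1\right) \left(- \frac{1}{239}\right) = \frac{1}{239}$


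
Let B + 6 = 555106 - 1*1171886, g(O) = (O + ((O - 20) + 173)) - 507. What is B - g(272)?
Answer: -616976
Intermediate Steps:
g(O) = -354 + 2*O (g(O) = (O + ((-20 + O) + 173)) - 507 = (O + (153 + O)) - 507 = (153 + 2*O) - 507 = -354 + 2*O)
B = -616786 (B = -6 + (555106 - 1*1171886) = -6 + (555106 - 1171886) = -6 - 616780 = -616786)
B - g(272) = -616786 - (-354 + 2*272) = -616786 - (-354 + 544) = -616786 - 1*190 = -616786 - 190 = -616976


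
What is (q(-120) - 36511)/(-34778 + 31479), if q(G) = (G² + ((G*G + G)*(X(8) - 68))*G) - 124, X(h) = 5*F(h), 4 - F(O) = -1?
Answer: -73662565/3299 ≈ -22329.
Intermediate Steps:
F(O) = 5 (F(O) = 4 - 1*(-1) = 4 + 1 = 5)
X(h) = 25 (X(h) = 5*5 = 25)
q(G) = -124 + G² + G*(-43*G - 43*G²) (q(G) = (G² + ((G*G + G)*(25 - 68))*G) - 124 = (G² + ((G² + G)*(-43))*G) - 124 = (G² + ((G + G²)*(-43))*G) - 124 = (G² + (-43*G - 43*G²)*G) - 124 = (G² + G*(-43*G - 43*G²)) - 124 = -124 + G² + G*(-43*G - 43*G²))
(q(-120) - 36511)/(-34778 + 31479) = ((-124 - 43*(-120)³ - 42*(-120)²) - 36511)/(-34778 + 31479) = ((-124 - 43*(-1728000) - 42*14400) - 36511)/(-3299) = ((-124 + 74304000 - 604800) - 36511)*(-1/3299) = (73699076 - 36511)*(-1/3299) = 73662565*(-1/3299) = -73662565/3299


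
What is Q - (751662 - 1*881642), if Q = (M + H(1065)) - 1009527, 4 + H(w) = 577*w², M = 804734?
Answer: 654373008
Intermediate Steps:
H(w) = -4 + 577*w²
Q = 654243028 (Q = (804734 + (-4 + 577*1065²)) - 1009527 = (804734 + (-4 + 577*1134225)) - 1009527 = (804734 + (-4 + 654447825)) - 1009527 = (804734 + 654447821) - 1009527 = 655252555 - 1009527 = 654243028)
Q - (751662 - 1*881642) = 654243028 - (751662 - 1*881642) = 654243028 - (751662 - 881642) = 654243028 - 1*(-129980) = 654243028 + 129980 = 654373008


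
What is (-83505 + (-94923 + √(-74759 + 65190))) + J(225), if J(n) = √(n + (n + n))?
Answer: -178428 + 15*√3 + I*√9569 ≈ -1.784e+5 + 97.821*I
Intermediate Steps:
J(n) = √3*√n (J(n) = √(n + 2*n) = √(3*n) = √3*√n)
(-83505 + (-94923 + √(-74759 + 65190))) + J(225) = (-83505 + (-94923 + √(-74759 + 65190))) + √3*√225 = (-83505 + (-94923 + √(-9569))) + √3*15 = (-83505 + (-94923 + I*√9569)) + 15*√3 = (-178428 + I*√9569) + 15*√3 = -178428 + 15*√3 + I*√9569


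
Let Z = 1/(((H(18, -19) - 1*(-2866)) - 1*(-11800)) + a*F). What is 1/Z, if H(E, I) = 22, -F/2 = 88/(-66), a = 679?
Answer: 49496/3 ≈ 16499.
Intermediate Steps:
F = 8/3 (F = -176/(-66) = -176*(-1)/66 = -2*(-4/3) = 8/3 ≈ 2.6667)
Z = 3/49496 (Z = 1/(((22 - 1*(-2866)) - 1*(-11800)) + 679*(8/3)) = 1/(((22 + 2866) + 11800) + 5432/3) = 1/((2888 + 11800) + 5432/3) = 1/(14688 + 5432/3) = 1/(49496/3) = 3/49496 ≈ 6.0611e-5)
1/Z = 1/(3/49496) = 49496/3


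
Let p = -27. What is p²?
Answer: 729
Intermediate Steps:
p² = (-27)² = 729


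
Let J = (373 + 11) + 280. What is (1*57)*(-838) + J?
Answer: -47102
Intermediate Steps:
J = 664 (J = 384 + 280 = 664)
(1*57)*(-838) + J = (1*57)*(-838) + 664 = 57*(-838) + 664 = -47766 + 664 = -47102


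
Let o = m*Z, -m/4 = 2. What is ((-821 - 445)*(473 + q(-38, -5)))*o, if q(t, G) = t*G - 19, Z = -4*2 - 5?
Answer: -84791616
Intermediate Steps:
m = -8 (m = -4*2 = -8)
Z = -13 (Z = -8 - 5 = -13)
q(t, G) = -19 + G*t (q(t, G) = G*t - 19 = -19 + G*t)
o = 104 (o = -8*(-13) = 104)
((-821 - 445)*(473 + q(-38, -5)))*o = ((-821 - 445)*(473 + (-19 - 5*(-38))))*104 = -1266*(473 + (-19 + 190))*104 = -1266*(473 + 171)*104 = -1266*644*104 = -815304*104 = -84791616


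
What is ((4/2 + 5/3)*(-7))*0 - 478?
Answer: -478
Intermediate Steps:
((4/2 + 5/3)*(-7))*0 - 478 = ((4*(½) + 5*(⅓))*(-7))*0 - 478 = ((2 + 5/3)*(-7))*0 - 478 = ((11/3)*(-7))*0 - 478 = -77/3*0 - 478 = 0 - 478 = -478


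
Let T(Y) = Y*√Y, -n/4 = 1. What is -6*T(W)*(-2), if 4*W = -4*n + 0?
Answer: 96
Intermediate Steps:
n = -4 (n = -4*1 = -4)
W = 4 (W = (-4*(-4) + 0)/4 = (16 + 0)/4 = (¼)*16 = 4)
T(Y) = Y^(3/2)
-6*T(W)*(-2) = -6*4^(3/2)*(-2) = -6*8*(-2) = -48*(-2) = 96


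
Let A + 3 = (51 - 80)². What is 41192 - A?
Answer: 40354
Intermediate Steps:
A = 838 (A = -3 + (51 - 80)² = -3 + (-29)² = -3 + 841 = 838)
41192 - A = 41192 - 1*838 = 41192 - 838 = 40354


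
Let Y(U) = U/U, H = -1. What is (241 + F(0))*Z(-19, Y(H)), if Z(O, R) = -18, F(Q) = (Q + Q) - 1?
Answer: -4320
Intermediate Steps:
Y(U) = 1
F(Q) = -1 + 2*Q (F(Q) = 2*Q - 1 = -1 + 2*Q)
(241 + F(0))*Z(-19, Y(H)) = (241 + (-1 + 2*0))*(-18) = (241 + (-1 + 0))*(-18) = (241 - 1)*(-18) = 240*(-18) = -4320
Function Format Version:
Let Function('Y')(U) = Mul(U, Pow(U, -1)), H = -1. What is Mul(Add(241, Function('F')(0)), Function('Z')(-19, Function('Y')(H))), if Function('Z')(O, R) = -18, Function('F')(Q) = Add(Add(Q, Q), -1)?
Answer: -4320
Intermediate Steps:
Function('Y')(U) = 1
Function('F')(Q) = Add(-1, Mul(2, Q)) (Function('F')(Q) = Add(Mul(2, Q), -1) = Add(-1, Mul(2, Q)))
Mul(Add(241, Function('F')(0)), Function('Z')(-19, Function('Y')(H))) = Mul(Add(241, Add(-1, Mul(2, 0))), -18) = Mul(Add(241, Add(-1, 0)), -18) = Mul(Add(241, -1), -18) = Mul(240, -18) = -4320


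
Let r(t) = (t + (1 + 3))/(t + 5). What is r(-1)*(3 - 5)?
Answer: -3/2 ≈ -1.5000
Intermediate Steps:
r(t) = (4 + t)/(5 + t) (r(t) = (t + 4)/(5 + t) = (4 + t)/(5 + t))
r(-1)*(3 - 5) = ((4 - 1)/(5 - 1))*(3 - 5) = (3/4)*(-2) = -3/2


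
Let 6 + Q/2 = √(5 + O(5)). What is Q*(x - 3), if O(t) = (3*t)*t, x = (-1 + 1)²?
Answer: 36 - 24*√5 ≈ -17.666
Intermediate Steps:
x = 0 (x = 0² = 0)
O(t) = 3*t²
Q = -12 + 8*√5 (Q = -12 + 2*√(5 + 3*5²) = -12 + 2*√(5 + 3*25) = -12 + 2*√(5 + 75) = -12 + 2*√80 = -12 + 2*(4*√5) = -12 + 8*√5 ≈ 5.8885)
Q*(x - 3) = (-12 + 8*√5)*(0 - 3) = (-12 + 8*√5)*(-3) = 36 - 24*√5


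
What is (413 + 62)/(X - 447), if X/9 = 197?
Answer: 475/1326 ≈ 0.35822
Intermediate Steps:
X = 1773 (X = 9*197 = 1773)
(413 + 62)/(X - 447) = (413 + 62)/(1773 - 447) = 475/1326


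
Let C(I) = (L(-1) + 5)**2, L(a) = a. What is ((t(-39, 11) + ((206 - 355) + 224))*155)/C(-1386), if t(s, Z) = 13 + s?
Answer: 7595/16 ≈ 474.69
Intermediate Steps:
C(I) = 16 (C(I) = (-1 + 5)**2 = 4**2 = 16)
((t(-39, 11) + ((206 - 355) + 224))*155)/C(-1386) = (((13 - 39) + ((206 - 355) + 224))*155)/16 = ((-26 + (-149 + 224))*155)*(1/16) = ((-26 + 75)*155)*(1/16) = (49*155)*(1/16) = 7595*(1/16) = 7595/16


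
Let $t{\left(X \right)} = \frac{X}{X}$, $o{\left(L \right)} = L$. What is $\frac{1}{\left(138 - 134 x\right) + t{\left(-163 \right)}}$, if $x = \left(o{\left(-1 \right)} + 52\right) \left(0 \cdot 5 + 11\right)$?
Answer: $- \frac{1}{75035} \approx -1.3327 \cdot 10^{-5}$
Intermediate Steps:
$x = 561$ ($x = \left(-1 + 52\right) \left(0 \cdot 5 + 11\right) = 51 \left(0 + 11\right) = 51 \cdot 11 = 561$)
$t{\left(X \right)} = 1$
$\frac{1}{\left(138 - 134 x\right) + t{\left(-163 \right)}} = \frac{1}{\left(138 - 75174\right) + 1} = \frac{1}{-75036 + 1} = \frac{1}{-75035} = - \frac{1}{75035}$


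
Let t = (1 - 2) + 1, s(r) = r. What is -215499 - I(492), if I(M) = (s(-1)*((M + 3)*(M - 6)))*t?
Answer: -215499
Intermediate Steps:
t = 0 (t = -1 + 1 = 0)
I(M) = 0 (I(M) = -(M + 3)*(M - 6)*0 = -(3 + M)*(-6 + M)*0 = -(-6 + M)*(3 + M)*0 = 0)
-215499 - I(492) = -215499 - 1*0 = -215499 + 0 = -215499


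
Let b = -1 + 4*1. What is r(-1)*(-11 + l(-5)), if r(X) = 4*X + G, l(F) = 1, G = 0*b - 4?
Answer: 80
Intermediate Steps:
b = 3 (b = -1 + 4 = 3)
G = -4 (G = 0*3 - 4 = 0 - 4 = -4)
r(X) = -4 + 4*X (r(X) = 4*X - 4 = -4 + 4*X)
r(-1)*(-11 + l(-5)) = (-4 + 4*(-1))*(-11 + 1) = (-4 - 4)*(-10) = -8*(-10) = 80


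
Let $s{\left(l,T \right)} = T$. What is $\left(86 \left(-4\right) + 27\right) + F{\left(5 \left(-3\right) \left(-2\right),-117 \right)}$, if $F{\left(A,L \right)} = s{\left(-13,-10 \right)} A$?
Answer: $-617$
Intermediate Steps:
$F{\left(A,L \right)} = - 10 A$
$\left(86 \left(-4\right) + 27\right) + F{\left(5 \left(-3\right) \left(-2\right),-117 \right)} = \left(86 \left(-4\right) + 27\right) - 10 \cdot 5 \left(-3\right) \left(-2\right) = \left(-344 + 27\right) - 10 \left(\left(-15\right) \left(-2\right)\right) = -317 - 300 = -617$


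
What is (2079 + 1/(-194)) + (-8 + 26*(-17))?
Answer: 316025/194 ≈ 1629.0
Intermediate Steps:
(2079 + 1/(-194)) + (-8 + 26*(-17)) = (2079 - 1/194) + (-8 - 442) = 403325/194 - 450 = 316025/194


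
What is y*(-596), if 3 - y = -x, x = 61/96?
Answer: -52001/24 ≈ -2166.7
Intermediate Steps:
x = 61/96 (x = 61*(1/96) = 61/96 ≈ 0.63542)
y = 349/96 (y = 3 - (-1)*61/96 = 3 - 1*(-61/96) = 3 + 61/96 = 349/96 ≈ 3.6354)
y*(-596) = (349/96)*(-596) = -52001/24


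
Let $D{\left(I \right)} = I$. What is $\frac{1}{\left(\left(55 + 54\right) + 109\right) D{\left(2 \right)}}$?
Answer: $\frac{1}{436} \approx 0.0022936$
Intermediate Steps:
$\frac{1}{\left(\left(55 + 54\right) + 109\right) D{\left(2 \right)}} = \frac{1}{\left(\left(55 + 54\right) + 109\right) 2} = \frac{1}{\left(109 + 109\right) 2} = \frac{1}{218 \cdot 2} = \frac{1}{436}$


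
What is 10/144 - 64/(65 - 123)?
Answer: 2449/2088 ≈ 1.1729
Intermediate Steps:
10/144 - 64/(65 - 123) = 10*(1/144) - 64/(-58) = 5/72 - 64*(-1/58) = 5/72 + 32/29 = 2449/2088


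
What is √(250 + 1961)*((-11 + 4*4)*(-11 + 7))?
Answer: -20*√2211 ≈ -940.43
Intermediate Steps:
√(250 + 1961)*((-11 + 4*4)*(-11 + 7)) = √2211*((-11 + 16)*(-4)) = √2211*(5*(-4)) = √2211*(-20) = -20*√2211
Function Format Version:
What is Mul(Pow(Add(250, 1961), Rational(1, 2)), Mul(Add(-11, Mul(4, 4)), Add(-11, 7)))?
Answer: Mul(-20, Pow(2211, Rational(1, 2))) ≈ -940.43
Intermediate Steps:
Mul(Pow(Add(250, 1961), Rational(1, 2)), Mul(Add(-11, Mul(4, 4)), Add(-11, 7))) = Mul(Pow(2211, Rational(1, 2)), Mul(Add(-11, 16), -4)) = Mul(Pow(2211, Rational(1, 2)), Mul(5, -4)) = Mul(Pow(2211, Rational(1, 2)), -20) = Mul(-20, Pow(2211, Rational(1, 2)))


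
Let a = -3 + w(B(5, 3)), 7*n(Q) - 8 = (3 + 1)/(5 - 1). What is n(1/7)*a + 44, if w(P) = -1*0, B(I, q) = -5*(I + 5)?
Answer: 281/7 ≈ 40.143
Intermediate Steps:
B(I, q) = -25 - 5*I (B(I, q) = -5*(5 + I) = -25 - 5*I)
w(P) = 0
n(Q) = 9/7 (n(Q) = 8/7 + ((3 + 1)/(5 - 1))/7 = 8/7 + (4/4)/7 = 8/7 + (4*(¼))/7 = 8/7 + (⅐)*1 = 8/7 + ⅐ = 9/7)
a = -3 (a = -3 + 0 = -3)
n(1/7)*a + 44 = (9/7)*(-3) + 44 = -27/7 + 44 = 281/7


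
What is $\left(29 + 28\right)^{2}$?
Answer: $3249$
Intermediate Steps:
$\left(29 + 28\right)^{2} = 57^{2} = 3249$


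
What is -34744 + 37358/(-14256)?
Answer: -247673911/7128 ≈ -34747.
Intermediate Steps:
-34744 + 37358/(-14256) = -34744 + 37358*(-1/14256) = -34744 - 18679/7128 = -247673911/7128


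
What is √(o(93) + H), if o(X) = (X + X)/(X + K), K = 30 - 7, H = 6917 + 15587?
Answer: 5*√3028354/58 ≈ 150.02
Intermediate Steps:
H = 22504
K = 23
o(X) = 2*X/(23 + X) (o(X) = (X + X)/(X + 23) = (2*X)/(23 + X) = 2*X/(23 + X))
√(o(93) + H) = √(2*93/(23 + 93) + 22504) = √(2*93/116 + 22504) = √(2*93*(1/116) + 22504) = √(93/58 + 22504) = √(1305325/58) = 5*√3028354/58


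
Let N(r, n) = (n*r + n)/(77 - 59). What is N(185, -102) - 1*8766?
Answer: -9820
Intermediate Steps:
N(r, n) = n/18 + n*r/18 (N(r, n) = (n + n*r)/18 = (n + n*r)*(1/18) = n/18 + n*r/18)
N(185, -102) - 1*8766 = (1/18)*(-102)*(1 + 185) - 1*8766 = (1/18)*(-102)*186 - 8766 = -1054 - 8766 = -9820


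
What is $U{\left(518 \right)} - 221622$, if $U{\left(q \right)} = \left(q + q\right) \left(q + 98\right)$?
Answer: $416554$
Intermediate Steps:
$U{\left(q \right)} = 2 q \left(98 + q\right)$
$U{\left(518 \right)} - 221622 = 2 \cdot 518 \left(98 + 518\right) - 221622 = 2 \cdot 518 \cdot 616 - 221622 = 638176 - 221622 = 416554$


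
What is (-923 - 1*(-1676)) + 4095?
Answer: 4848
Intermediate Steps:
(-923 - 1*(-1676)) + 4095 = (-923 + 1676) + 4095 = 753 + 4095 = 4848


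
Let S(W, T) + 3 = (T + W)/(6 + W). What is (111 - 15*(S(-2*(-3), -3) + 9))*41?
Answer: 2829/4 ≈ 707.25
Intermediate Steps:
S(W, T) = -3 + (T + W)/(6 + W)
(111 - 15*(S(-2*(-3), -3) + 9))*41 = (111 - 15*((-18 - 3 - (-4)*(-3))/(6 - 2*(-3)) + 9))*41 = (111 - 15*((-18 - 3 - 2*6)/(6 + 6) + 9))*41 = (111 - 15*((-18 - 3 - 12)/12 + 9))*41 = (111 - 15*((1/12)*(-33) + 9))*41 = (111 - 15*(-11/4 + 9))*41 = (111 - 15*25/4)*41 = (111 - 1*375/4)*41 = (111 - 375/4)*41 = (69/4)*41 = 2829/4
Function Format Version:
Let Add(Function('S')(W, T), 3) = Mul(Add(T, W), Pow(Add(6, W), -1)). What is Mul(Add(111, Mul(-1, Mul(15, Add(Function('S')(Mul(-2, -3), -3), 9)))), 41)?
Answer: Rational(2829, 4) ≈ 707.25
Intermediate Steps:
Function('S')(W, T) = Add(-3, Mul(Pow(Add(6, W), -1), Add(T, W))) (Function('S')(W, T) = Add(-3, Mul(Add(T, W), Pow(Add(6, W), -1))) = Add(-3, Mul(Pow(Add(6, W), -1), Add(T, W))))
Mul(Add(111, Mul(-1, Mul(15, Add(Function('S')(Mul(-2, -3), -3), 9)))), 41) = Mul(Add(111, Mul(-1, Mul(15, Add(Mul(Pow(Add(6, Mul(-2, -3)), -1), Add(-18, -3, Mul(-2, Mul(-2, -3)))), 9)))), 41) = Mul(Add(111, Mul(-1, Mul(15, Add(Mul(Pow(Add(6, 6), -1), Add(-18, -3, Mul(-2, 6))), 9)))), 41) = Mul(Add(111, Mul(-1, Mul(15, Add(Mul(Pow(12, -1), Add(-18, -3, -12)), 9)))), 41) = Mul(Add(111, Mul(-1, Mul(15, Add(Mul(Rational(1, 12), -33), 9)))), 41) = Mul(Add(111, Mul(-1, Mul(15, Add(Rational(-11, 4), 9)))), 41) = Mul(Add(111, Mul(-1, Mul(15, Rational(25, 4)))), 41) = Mul(Add(111, Mul(-1, Rational(375, 4))), 41) = Mul(Add(111, Rational(-375, 4)), 41) = Mul(Rational(69, 4), 41) = Rational(2829, 4)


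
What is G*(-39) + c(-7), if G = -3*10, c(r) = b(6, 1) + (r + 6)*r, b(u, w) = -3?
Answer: 1174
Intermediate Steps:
c(r) = -3 + r*(6 + r) (c(r) = -3 + (r + 6)*r = -3 + (6 + r)*r = -3 + r*(6 + r))
G = -30
G*(-39) + c(-7) = -30*(-39) + (-3 + (-7)² + 6*(-7)) = 1170 + (-3 + 49 - 42) = 1170 + 4 = 1174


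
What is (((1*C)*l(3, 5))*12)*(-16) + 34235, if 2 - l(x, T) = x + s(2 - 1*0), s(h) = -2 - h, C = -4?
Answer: 36539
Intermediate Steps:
l(x, T) = 6 - x (l(x, T) = 2 - (x + (-2 - (2 - 1*0))) = 2 - (x + (-2 - (2 + 0))) = 2 - (x + (-2 - 1*2)) = 2 - (x + (-2 - 2)) = 2 - (x - 4) = 2 - (-4 + x) = 2 + (4 - x) = 6 - x)
(((1*C)*l(3, 5))*12)*(-16) + 34235 = (((1*(-4))*(6 - 1*3))*12)*(-16) + 34235 = (-4*(6 - 3)*12)*(-16) + 34235 = (-4*3*12)*(-16) + 34235 = -12*12*(-16) + 34235 = -144*(-16) + 34235 = 2304 + 34235 = 36539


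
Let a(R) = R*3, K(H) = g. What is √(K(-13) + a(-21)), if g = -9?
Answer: 6*I*√2 ≈ 8.4853*I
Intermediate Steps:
K(H) = -9
a(R) = 3*R
√(K(-13) + a(-21)) = √(-9 + 3*(-21)) = √(-9 - 63) = √(-72) = 6*I*√2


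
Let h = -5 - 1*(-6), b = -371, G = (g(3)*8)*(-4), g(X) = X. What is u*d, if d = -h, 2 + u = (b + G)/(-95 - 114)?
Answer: -49/209 ≈ -0.23445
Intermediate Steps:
G = -96 (G = (3*8)*(-4) = 24*(-4) = -96)
h = 1 (h = -5 + 6 = 1)
u = 49/209 (u = -2 + (-371 - 96)/(-95 - 114) = -2 - 467/(-209) = -2 - 467*(-1/209) = -2 + 467/209 = 49/209 ≈ 0.23445)
d = -1 (d = -1*1 = -1)
u*d = (49/209)*(-1) = -49/209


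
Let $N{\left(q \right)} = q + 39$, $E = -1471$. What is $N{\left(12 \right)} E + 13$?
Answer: $-75008$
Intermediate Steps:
$N{\left(q \right)} = 39 + q$
$N{\left(12 \right)} E + 13 = \left(39 + 12\right) \left(-1471\right) + 13 = 51 \left(-1471\right) + 13 = -75021 + 13 = -75008$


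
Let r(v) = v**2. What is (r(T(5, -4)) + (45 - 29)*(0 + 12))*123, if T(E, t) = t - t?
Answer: 23616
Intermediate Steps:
T(E, t) = 0
(r(T(5, -4)) + (45 - 29)*(0 + 12))*123 = (0**2 + (45 - 29)*(0 + 12))*123 = (0 + 16*12)*123 = (0 + 192)*123 = 192*123 = 23616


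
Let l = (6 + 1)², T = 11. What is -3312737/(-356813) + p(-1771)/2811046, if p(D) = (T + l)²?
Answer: 4656770309851/501508878199 ≈ 9.2855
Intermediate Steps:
l = 49 (l = 7² = 49)
p(D) = 3600 (p(D) = (11 + 49)² = 60² = 3600)
-3312737/(-356813) + p(-1771)/2811046 = -3312737/(-356813) + 3600/2811046 = -3312737*(-1/356813) + 3600*(1/2811046) = 3312737/356813 + 1800/1405523 = 4656770309851/501508878199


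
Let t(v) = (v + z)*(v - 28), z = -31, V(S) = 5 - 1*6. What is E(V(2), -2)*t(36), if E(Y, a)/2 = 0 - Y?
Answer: 80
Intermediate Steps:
V(S) = -1 (V(S) = 5 - 6 = -1)
E(Y, a) = -2*Y (E(Y, a) = 2*(0 - Y) = 2*(-Y) = -2*Y)
t(v) = (-31 + v)*(-28 + v) (t(v) = (v - 31)*(v - 28) = (-31 + v)*(-28 + v))
E(V(2), -2)*t(36) = (-2*(-1))*(868 + 36² - 59*36) = 2*(868 + 1296 - 2124) = 2*40 = 80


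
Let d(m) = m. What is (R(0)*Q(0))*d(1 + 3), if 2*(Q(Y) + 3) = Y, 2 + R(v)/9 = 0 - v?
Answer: 216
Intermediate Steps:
R(v) = -18 - 9*v (R(v) = -18 + 9*(0 - v) = -18 + 9*(-v) = -18 - 9*v)
Q(Y) = -3 + Y/2
(R(0)*Q(0))*d(1 + 3) = ((-18 - 9*0)*(-3 + (½)*0))*(1 + 3) = ((-18 + 0)*(-3 + 0))*4 = -18*(-3)*4 = 54*4 = 216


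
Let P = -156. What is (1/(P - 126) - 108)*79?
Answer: -2406103/282 ≈ -8532.3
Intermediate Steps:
(1/(P - 126) - 108)*79 = (1/(-156 - 126) - 108)*79 = (1/(-282) - 108)*79 = (-1/282 - 108)*79 = -30457/282*79 = -2406103/282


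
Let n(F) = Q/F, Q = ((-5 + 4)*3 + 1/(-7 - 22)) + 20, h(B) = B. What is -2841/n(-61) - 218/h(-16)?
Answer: 3354955/328 ≈ 10229.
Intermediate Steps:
Q = 492/29 (Q = (-1*3 + 1/(-29)) + 20 = (-3 - 1/29) + 20 = -88/29 + 20 = 492/29 ≈ 16.966)
n(F) = 492/(29*F)
-2841/n(-61) - 218/h(-16) = -2841/((492/29)/(-61)) - 218/(-16) = -2841/((492/29)*(-1/61)) - 218*(-1/16) = -2841/(-492/1769) + 109/8 = -2841*(-1769/492) + 109/8 = 1675243/164 + 109/8 = 3354955/328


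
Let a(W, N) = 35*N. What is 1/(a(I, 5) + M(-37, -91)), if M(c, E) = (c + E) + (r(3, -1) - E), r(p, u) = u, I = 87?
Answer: 1/137 ≈ 0.0072993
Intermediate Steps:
M(c, E) = -1 + c (M(c, E) = (c + E) + (-1 - E) = (E + c) + (-1 - E) = -1 + c)
1/(a(I, 5) + M(-37, -91)) = 1/(35*5 + (-1 - 37)) = 1/(175 - 38) = 1/137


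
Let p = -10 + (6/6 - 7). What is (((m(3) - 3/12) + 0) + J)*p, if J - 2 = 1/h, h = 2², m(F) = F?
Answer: -80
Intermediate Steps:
h = 4
J = 9/4 (J = 2 + 1/4 = 2 + ¼ = 9/4 ≈ 2.2500)
p = -16 (p = -10 + (6*(⅙) - 7) = -10 + (1 - 7) = -10 - 6 = -16)
(((m(3) - 3/12) + 0) + J)*p = (((3 - 3/12) + 0) + 9/4)*(-16) = (((3 - 3*1/12) + 0) + 9/4)*(-16) = (((3 - ¼) + 0) + 9/4)*(-16) = ((11/4 + 0) + 9/4)*(-16) = (11/4 + 9/4)*(-16) = 5*(-16) = -80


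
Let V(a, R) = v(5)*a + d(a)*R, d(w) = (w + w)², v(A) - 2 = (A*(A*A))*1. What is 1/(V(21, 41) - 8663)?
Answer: 1/66328 ≈ 1.5077e-5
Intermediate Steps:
v(A) = 2 + A³ (v(A) = 2 + (A*(A*A))*1 = 2 + (A*A²)*1 = 2 + A³*1 = 2 + A³)
d(w) = 4*w² (d(w) = (2*w)² = 4*w²)
V(a, R) = 127*a + 4*R*a² (V(a, R) = (2 + 5³)*a + (4*a²)*R = (2 + 125)*a + 4*R*a² = 127*a + 4*R*a²)
1/(V(21, 41) - 8663) = 1/(21*(127 + 4*41*21) - 8663) = 1/(21*(127 + 3444) - 8663) = 1/(21*3571 - 8663) = 1/(74991 - 8663) = 1/66328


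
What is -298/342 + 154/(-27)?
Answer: -3373/513 ≈ -6.5751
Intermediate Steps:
-298/342 + 154/(-27) = -298*1/342 + 154*(-1/27) = -149/171 - 154/27 = -3373/513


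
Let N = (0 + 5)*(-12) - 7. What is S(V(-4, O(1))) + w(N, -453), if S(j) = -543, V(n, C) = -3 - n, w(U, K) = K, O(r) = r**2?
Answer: -996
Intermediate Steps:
N = -67 (N = 5*(-12) - 7 = -60 - 7 = -67)
S(V(-4, O(1))) + w(N, -453) = -543 - 453 = -996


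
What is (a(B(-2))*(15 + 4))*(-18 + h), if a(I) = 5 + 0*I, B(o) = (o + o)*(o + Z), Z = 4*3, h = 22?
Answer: 380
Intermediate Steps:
Z = 12
B(o) = 2*o*(12 + o) (B(o) = (o + o)*(o + 12) = (2*o)*(12 + o) = 2*o*(12 + o))
a(I) = 5 (a(I) = 5 + 0 = 5)
(a(B(-2))*(15 + 4))*(-18 + h) = (5*(15 + 4))*(-18 + 22) = (5*19)*4 = 95*4 = 380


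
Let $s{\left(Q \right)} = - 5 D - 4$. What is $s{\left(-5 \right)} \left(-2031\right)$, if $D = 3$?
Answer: $38589$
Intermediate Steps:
$s{\left(Q \right)} = -19$ ($s{\left(Q \right)} = \left(-5\right) 3 - 4 = -15 - 4 = -19$)
$s{\left(-5 \right)} \left(-2031\right) = \left(-19\right) \left(-2031\right) = 38589$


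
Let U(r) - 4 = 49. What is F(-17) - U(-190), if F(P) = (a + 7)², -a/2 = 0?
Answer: -4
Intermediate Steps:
a = 0 (a = -2*0 = 0)
U(r) = 53 (U(r) = 4 + 49 = 53)
F(P) = 49 (F(P) = (0 + 7)² = 7² = 49)
F(-17) - U(-190) = 49 - 1*53 = 49 - 53 = -4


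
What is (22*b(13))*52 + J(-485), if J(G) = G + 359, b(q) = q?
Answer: 14746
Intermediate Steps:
J(G) = 359 + G
(22*b(13))*52 + J(-485) = (22*13)*52 + (359 - 485) = 286*52 - 126 = 14872 - 126 = 14746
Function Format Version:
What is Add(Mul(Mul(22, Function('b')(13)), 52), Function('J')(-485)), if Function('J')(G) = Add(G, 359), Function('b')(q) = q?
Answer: 14746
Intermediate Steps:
Function('J')(G) = Add(359, G)
Add(Mul(Mul(22, Function('b')(13)), 52), Function('J')(-485)) = Add(Mul(Mul(22, 13), 52), Add(359, -485)) = Add(Mul(286, 52), -126) = Add(14872, -126) = 14746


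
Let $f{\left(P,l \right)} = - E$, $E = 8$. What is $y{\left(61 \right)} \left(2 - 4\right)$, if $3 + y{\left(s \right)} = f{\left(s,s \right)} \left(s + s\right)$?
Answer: $1958$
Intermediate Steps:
$f{\left(P,l \right)} = -8$ ($f{\left(P,l \right)} = \left(-1\right) 8 = -8$)
$y{\left(s \right)} = -3 - 16 s$ ($y{\left(s \right)} = -3 - 8 \left(s + s\right) = -3 - 8 \cdot 2 s = -3 - 16 s$)
$y{\left(61 \right)} \left(2 - 4\right) = \left(-3 - 976\right) \left(2 - 4\right) = \left(-979\right) \left(-2\right) = 1958$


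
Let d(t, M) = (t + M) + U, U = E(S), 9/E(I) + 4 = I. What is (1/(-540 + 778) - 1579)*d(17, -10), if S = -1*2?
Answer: -4133811/476 ≈ -8684.5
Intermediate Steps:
S = -2
E(I) = 9/(-4 + I)
U = -3/2 (U = 9/(-4 - 2) = 9/(-6) = 9*(-1/6) = -3/2 ≈ -1.5000)
d(t, M) = -3/2 + M + t (d(t, M) = (t + M) - 3/2 = (M + t) - 3/2 = -3/2 + M + t)
(1/(-540 + 778) - 1579)*d(17, -10) = (1/(-540 + 778) - 1579)*(-3/2 - 10 + 17) = (1/238 - 1579)*(11/2) = -375801/238*11/2 = -4133811/476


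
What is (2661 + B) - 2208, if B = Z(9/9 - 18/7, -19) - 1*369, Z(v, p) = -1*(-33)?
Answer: 117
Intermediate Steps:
Z(v, p) = 33
B = -336 (B = 33 - 1*369 = 33 - 369 = -336)
(2661 + B) - 2208 = (2661 - 336) - 2208 = 2325 - 2208 = 117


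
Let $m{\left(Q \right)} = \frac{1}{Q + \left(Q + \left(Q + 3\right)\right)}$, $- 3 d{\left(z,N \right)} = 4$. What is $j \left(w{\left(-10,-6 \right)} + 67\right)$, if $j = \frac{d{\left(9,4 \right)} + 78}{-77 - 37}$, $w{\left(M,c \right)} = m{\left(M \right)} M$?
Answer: $- \frac{209185}{4617} \approx -45.308$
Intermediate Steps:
$d{\left(z,N \right)} = - \frac{4}{3}$ ($d{\left(z,N \right)} = \left(- \frac{1}{3}\right) 4 = - \frac{4}{3}$)
$m{\left(Q \right)} = \frac{1}{3 + 3 Q}$ ($m{\left(Q \right)} = \frac{1}{Q + \left(Q + \left(3 + Q\right)\right)} = \frac{1}{Q + \left(3 + 2 Q\right)} = \frac{1}{3 + 3 Q}$)
$w{\left(M,c \right)} = \frac{M}{3 \left(1 + M\right)}$ ($w{\left(M,c \right)} = \frac{1}{3 \left(1 + M\right)} M = \frac{M}{3 \left(1 + M\right)}$)
$j = - \frac{115}{171}$ ($j = \frac{- \frac{4}{3} + 78}{-77 - 37} = \frac{230}{3 \left(-114\right)} = \frac{230}{3} \left(- \frac{1}{114}\right) = - \frac{115}{171} \approx -0.67251$)
$j \left(w{\left(-10,-6 \right)} + 67\right) = - \frac{115 \left(\frac{1}{3} \left(-10\right) \frac{1}{1 - 10} + 67\right)}{171} = - \frac{115 \left(\frac{1}{3} \left(-10\right) \frac{1}{-9} + 67\right)}{171} = - \frac{115 \left(\frac{1}{3} \left(-10\right) \left(- \frac{1}{9}\right) + 67\right)}{171} = - \frac{115 \left(\frac{10}{27} + 67\right)}{171} = \left(- \frac{115}{171}\right) \frac{1819}{27} = - \frac{209185}{4617}$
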